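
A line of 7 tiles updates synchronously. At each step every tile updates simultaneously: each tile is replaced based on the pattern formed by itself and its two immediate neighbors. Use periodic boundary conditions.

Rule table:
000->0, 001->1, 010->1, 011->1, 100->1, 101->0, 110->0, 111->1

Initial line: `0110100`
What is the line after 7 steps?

step 1: 1100110
step 2: 1011100
step 3: 1011011
step 4: 0010011
step 5: 1111110
step 6: 1111100
step 7: 1111011

1111011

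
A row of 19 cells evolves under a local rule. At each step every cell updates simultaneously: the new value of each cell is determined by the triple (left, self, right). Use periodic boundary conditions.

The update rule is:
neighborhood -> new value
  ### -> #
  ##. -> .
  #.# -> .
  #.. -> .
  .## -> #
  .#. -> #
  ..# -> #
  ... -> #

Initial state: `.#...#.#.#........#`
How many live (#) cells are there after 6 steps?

.#.###.#.#.########
.#.##..#.#.#######.
##.#..##.#.######..
#..#.##..#.#####..#
..##.#..##.####..##
.##..#.##..###..##.
count of #: 10

10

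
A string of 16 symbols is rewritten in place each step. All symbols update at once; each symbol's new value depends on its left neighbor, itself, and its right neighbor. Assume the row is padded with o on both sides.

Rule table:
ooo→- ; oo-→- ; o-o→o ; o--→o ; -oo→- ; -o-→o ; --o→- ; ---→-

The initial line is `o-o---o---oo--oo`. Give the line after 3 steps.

-ooo--oo----o---
o---o---o---oo--
-o--oo--oo----o-

-o--oo--oo----o-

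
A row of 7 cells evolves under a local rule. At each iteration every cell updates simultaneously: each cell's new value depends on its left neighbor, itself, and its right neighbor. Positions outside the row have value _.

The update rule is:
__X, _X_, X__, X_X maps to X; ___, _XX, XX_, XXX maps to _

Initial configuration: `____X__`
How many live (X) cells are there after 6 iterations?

2

___XXX_
__X___X
_XXX_XX
X___X__
XX_XXX_
__X___X
count of X: 2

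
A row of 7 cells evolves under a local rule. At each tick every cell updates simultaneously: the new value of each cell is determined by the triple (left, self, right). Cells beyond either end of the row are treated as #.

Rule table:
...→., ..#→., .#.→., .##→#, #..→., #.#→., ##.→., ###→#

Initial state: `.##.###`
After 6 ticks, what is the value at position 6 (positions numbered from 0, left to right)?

.#..###
....###
....###  (fixed point — unchanged through tick 6)
position 6 holds #

#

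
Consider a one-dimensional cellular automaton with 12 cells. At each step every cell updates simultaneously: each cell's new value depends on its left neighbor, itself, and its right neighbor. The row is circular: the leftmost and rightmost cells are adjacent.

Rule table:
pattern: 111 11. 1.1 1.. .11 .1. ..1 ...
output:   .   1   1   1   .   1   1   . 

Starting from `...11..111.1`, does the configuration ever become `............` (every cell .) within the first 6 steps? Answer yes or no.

1.1.111..111
1111..111...
...111..11.1
1.1..111.111
11111..11...
....111.11.1
step 6 is ....111.11.1, still not uniform .

no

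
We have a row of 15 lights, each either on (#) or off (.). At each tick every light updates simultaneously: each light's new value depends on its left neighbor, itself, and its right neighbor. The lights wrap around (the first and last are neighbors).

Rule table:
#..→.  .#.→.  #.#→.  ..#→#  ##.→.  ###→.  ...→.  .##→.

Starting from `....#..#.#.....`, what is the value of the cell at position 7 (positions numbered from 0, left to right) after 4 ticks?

tick 1: ...#..#........
tick 2: ..#..#.........
tick 3: .#..#..........
tick 4: #..#...........
position 7 holds .

.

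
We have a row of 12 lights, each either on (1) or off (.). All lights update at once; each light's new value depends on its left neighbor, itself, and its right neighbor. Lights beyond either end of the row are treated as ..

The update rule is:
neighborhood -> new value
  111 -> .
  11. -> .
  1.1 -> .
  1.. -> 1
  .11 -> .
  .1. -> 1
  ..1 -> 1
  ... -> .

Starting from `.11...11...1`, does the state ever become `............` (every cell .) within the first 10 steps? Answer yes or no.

no

step 1: 1..1.1..1.11
step 2: 1111.1111...
step 3: .........1..
step 4: ........111.
step 5: .......1...1
step 6: ......111.11
step 7: .....1......
step 8: ....111.....
step 9: ...1...1....
step 10: ..111.111...
step 10 is ..111.111..., still not uniform .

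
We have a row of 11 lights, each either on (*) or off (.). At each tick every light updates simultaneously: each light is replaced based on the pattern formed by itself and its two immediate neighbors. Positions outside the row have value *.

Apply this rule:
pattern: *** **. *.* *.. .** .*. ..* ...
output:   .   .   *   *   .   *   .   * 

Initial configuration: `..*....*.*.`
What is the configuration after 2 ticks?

.*....*....

*.****.****
.*....*....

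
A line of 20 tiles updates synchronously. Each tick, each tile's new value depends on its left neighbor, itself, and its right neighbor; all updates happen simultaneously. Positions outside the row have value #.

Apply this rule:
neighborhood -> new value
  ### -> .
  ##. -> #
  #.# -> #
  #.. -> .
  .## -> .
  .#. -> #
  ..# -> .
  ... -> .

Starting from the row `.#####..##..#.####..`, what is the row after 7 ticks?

#....#...#...#...#..

tick 1: #....#...#..##...#..
tick 2: #....#...#...#...#..
tick 3: #....#...#...#...#..  (fixed point — unchanged through tick 7)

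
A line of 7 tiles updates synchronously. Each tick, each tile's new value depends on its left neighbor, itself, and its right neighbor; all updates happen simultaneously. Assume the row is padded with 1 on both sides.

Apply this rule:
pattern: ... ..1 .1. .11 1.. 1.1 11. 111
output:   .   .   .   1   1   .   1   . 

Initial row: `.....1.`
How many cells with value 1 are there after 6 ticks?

3

tick 1: 1......
tick 2: 11.....
tick 3: .11....
tick 4: .111...
tick 5: .1.11..
tick 6: ...111.
count of 1: 3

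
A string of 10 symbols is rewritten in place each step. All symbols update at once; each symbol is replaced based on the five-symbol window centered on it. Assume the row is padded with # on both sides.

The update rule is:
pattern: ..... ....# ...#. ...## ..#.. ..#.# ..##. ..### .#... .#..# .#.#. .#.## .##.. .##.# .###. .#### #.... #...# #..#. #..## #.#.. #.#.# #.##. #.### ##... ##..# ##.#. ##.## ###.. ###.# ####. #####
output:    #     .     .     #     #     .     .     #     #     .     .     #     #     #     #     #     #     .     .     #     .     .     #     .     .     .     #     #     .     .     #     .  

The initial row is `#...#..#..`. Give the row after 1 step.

....#..#.#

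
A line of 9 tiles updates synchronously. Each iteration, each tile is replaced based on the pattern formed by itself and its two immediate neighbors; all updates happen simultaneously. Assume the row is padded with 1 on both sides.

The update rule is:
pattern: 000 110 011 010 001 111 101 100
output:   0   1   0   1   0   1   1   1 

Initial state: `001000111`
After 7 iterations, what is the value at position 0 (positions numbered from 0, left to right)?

101100011
110110001
111011000
111101100
111110110
111111011
111111101
position 0 holds 1

1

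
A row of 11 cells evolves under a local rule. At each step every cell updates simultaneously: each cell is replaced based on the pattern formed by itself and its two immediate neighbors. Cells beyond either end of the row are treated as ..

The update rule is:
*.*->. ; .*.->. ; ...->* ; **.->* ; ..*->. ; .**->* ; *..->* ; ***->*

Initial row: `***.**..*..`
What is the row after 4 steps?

***.****.**

step 1: ***.***..**
step 2: ***.****.**
step 3: ***.****.**  (fixed point — unchanged through step 4)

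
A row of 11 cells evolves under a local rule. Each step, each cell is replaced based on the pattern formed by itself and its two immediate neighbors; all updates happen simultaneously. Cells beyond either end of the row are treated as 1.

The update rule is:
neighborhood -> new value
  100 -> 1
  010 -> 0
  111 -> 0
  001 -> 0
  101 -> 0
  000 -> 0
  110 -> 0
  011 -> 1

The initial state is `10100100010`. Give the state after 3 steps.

step 1: 00010010000
step 2: 10001001000
step 3: 01000100100

01000100100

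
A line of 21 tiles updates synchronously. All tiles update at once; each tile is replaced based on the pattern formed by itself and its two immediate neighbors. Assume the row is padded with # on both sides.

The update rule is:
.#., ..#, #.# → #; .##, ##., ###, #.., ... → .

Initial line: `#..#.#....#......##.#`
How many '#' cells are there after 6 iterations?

8

iteration 1: ..####...##.....#..#.
iteration 2: .#......#......##.###
iteration 3: ##.....##.....#..#...
iteration 4: ......#......##.##..#
iteration 5: .....##.....#..#...#.
iteration 6: ....#......##.##..###
count of #: 8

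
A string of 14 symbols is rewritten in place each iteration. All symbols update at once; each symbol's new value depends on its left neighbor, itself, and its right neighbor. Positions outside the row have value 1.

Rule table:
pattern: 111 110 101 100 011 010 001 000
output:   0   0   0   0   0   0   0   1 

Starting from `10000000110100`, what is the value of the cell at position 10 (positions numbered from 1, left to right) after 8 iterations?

1

00111110000000
00000000111110
01111110000000
00000000111110  (repeats iteration 2; period 2)
iteration 8: 00000000111110
position 10 holds 1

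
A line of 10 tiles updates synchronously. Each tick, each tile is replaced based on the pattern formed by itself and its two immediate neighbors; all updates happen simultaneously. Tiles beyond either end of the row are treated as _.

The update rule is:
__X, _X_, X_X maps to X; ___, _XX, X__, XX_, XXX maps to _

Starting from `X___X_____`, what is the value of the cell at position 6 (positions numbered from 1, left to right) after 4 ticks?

_

tick 1: X__XX_____
tick 2: X_X_______
tick 3: XXX_______
tick 4: __________
position 6 holds _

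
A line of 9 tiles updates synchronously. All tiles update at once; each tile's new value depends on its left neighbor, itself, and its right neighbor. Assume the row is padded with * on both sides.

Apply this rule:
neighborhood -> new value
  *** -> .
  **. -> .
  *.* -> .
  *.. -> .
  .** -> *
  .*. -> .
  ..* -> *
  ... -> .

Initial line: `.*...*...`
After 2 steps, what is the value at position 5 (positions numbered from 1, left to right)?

....*...*
...*...**
position 5 holds .

.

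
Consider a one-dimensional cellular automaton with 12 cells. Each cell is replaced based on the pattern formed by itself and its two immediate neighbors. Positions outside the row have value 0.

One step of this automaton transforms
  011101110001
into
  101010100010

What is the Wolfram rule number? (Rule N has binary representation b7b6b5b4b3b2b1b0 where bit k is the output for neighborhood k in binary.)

162

position 2: 111 → 1  (bit 7 = 1)
position 3: 110 → 0  (bit 6 = 0)
position 4: 101 → 1  (bit 5 = 1)
position 8: 100 → 0  (bit 4 = 0)
position 1: 011 → 0  (bit 3 = 0)
position 11: 010 → 0  (bit 2 = 0)
position 0: 001 → 1  (bit 1 = 1)
position 9: 000 → 0  (bit 0 = 0)
bits b7..b0 = 10100010 = 162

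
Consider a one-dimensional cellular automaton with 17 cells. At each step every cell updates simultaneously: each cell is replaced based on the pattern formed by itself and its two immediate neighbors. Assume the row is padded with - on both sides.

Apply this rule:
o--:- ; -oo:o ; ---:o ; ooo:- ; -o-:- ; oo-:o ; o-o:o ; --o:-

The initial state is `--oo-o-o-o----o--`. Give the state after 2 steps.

step 1: o-ooo-o-o--oo---o
step 2: -oo-oo-o---oo-o--

-oo-oo-o---oo-o--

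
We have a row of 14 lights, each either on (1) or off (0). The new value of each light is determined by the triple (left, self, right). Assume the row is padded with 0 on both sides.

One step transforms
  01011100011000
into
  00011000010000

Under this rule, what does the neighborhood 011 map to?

At position 3 the neighborhood is 011; the next row has 1 there.

1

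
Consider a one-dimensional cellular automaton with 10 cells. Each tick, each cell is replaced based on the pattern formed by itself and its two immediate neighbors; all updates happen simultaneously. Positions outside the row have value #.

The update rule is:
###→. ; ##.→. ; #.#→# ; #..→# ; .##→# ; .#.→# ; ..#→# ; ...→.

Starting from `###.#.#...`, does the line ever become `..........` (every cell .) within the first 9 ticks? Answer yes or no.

tick 1: ...#####.#
tick 2: #.##....##
tick 3: .##.#..##.
tick 4: ##.#####.#
tick 5: ..##....##
tick 6: ###.#..##.
tick 7: ...#####.#  (repeats tick 1; period 6)
tick 9: .##.#..##.
tick 9 is .##.#..##., still not uniform .

no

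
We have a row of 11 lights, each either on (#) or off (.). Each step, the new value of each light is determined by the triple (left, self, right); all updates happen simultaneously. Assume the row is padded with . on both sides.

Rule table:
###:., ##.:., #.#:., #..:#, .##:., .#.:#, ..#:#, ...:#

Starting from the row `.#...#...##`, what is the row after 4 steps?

.........##

step 1: #########..
step 2: .........##
step 3: #########..  (repeats step 1; period 2)
step 4: .........##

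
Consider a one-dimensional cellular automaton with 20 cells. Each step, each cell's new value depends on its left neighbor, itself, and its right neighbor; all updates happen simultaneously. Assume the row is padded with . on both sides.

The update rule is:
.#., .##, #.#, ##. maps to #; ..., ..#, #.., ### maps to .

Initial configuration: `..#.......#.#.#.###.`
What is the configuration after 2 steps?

step 1: ..#.......#######.#.
step 2: ..#.......#.....###.

..#.......#.....###.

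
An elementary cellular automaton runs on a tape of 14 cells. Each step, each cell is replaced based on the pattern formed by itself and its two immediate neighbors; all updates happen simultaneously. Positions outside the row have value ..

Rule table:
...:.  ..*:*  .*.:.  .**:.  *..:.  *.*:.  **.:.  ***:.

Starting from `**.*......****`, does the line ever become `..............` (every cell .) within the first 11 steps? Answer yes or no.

yes

.........*....
........*.....
.......*......
......*.......
.....*........
....*.........
...*..........
..*...........
.*............
*.............
..............
all cells are . at step 11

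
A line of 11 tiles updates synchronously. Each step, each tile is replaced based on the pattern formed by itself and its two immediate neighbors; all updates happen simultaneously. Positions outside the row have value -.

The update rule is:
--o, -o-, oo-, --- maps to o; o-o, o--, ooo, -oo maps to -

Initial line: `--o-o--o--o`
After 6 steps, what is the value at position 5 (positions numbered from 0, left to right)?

-

step 1: ooo-o-oo-oo
step 2: --o-o--o--o  (repeats step 0; period 2)
step 6: --o-o--o--o
position 5 holds -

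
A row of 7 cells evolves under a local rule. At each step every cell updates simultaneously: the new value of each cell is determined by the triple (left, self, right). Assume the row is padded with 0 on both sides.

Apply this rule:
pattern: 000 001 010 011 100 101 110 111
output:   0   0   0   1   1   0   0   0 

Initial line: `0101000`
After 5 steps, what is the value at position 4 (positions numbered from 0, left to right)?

0

step 1: 0000100
step 2: 0000010
step 3: 0000001
step 4: 0000000
step 5: 0000000
position 4 holds 0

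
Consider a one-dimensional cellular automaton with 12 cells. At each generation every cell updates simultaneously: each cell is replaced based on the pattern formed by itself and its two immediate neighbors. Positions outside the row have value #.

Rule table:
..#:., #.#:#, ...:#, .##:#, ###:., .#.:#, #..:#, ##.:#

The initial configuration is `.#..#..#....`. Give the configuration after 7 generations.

generation 1: ###.##.####.
generation 2: ..######..##
generation 3: #.#....##.#.
generation 4: ######.#####
generation 5: .....###....
generation 6: ####.#.####.
generation 7: ...#####..##

...#####..##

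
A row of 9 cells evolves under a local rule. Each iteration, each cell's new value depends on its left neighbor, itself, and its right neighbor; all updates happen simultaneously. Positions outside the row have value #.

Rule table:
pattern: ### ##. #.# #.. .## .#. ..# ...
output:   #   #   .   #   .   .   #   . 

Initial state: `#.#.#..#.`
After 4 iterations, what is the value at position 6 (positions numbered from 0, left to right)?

iteration 1: #....##..
iteration 2: ##..#.###
iteration 3: ####...##
iteration 4: #####.#.#
position 6 holds #

#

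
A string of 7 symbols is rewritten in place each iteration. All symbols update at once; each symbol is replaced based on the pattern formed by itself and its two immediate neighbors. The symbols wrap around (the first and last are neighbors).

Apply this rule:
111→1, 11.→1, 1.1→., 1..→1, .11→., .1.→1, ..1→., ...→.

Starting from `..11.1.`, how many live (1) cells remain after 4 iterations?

3

...1.11
1..1..1
11.11..
.1..11.
count of 1: 3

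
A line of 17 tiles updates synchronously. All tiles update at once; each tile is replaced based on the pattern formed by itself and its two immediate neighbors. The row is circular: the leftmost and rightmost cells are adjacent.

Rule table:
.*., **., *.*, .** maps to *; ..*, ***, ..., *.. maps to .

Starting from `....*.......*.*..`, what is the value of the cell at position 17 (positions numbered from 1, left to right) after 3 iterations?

.

....*.......***..
....*.......*.*..  (repeats iteration 0; period 2)
iteration 3: ....*.......***..
position 17 holds .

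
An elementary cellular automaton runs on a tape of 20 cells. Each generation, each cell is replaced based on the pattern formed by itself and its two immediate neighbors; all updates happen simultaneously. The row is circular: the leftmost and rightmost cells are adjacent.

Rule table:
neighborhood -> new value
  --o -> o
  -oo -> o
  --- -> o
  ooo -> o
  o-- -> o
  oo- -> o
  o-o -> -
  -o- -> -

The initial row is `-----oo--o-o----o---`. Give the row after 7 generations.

oooooooooooooooo-ooo

ooooooooo---oooo-ooo
oooooooooooooooo-ooo
oooooooooooooooo-ooo  (fixed point — unchanged through generation 7)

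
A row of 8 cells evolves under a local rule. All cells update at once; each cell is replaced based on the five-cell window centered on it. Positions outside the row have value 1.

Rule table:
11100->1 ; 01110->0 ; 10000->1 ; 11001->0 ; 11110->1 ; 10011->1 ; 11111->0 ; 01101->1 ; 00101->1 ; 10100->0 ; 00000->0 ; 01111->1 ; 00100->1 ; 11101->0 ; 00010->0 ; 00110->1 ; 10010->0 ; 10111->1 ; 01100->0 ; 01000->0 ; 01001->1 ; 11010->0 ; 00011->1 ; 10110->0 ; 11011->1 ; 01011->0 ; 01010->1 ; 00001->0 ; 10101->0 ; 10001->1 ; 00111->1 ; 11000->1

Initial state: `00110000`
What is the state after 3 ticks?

01011110

01101101
10110111
01011110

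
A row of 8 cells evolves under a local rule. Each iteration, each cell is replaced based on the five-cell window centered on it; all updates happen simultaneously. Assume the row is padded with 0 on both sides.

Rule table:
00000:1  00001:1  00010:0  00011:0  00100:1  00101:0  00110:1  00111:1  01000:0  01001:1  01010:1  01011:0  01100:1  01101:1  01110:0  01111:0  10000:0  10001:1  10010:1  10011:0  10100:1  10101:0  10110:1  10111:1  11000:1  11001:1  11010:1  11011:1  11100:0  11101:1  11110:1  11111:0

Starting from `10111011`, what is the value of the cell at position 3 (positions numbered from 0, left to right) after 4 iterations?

1

iteration 1: 00101111
iteration 2: 10001010
iteration 3: 10100110
iteration 4: 01110111
position 3 holds 1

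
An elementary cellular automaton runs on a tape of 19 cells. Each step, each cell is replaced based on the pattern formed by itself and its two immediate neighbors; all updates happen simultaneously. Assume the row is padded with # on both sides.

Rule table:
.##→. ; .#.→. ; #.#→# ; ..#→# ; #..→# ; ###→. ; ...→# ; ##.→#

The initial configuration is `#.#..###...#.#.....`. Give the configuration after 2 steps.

.##.###...##.#.....

##.##..####.#.#####
.##.###...##.#.....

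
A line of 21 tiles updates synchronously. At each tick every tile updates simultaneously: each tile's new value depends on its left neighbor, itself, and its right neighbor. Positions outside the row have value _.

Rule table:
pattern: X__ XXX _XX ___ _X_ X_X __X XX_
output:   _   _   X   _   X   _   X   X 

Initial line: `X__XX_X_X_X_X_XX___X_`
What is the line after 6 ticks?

X_XXX_X_X_X_X_XX__XX_
X_X_X_X_X_X_X_XX_XXX_
X_X_X_X_X_X_X_XX_X_X_
X_X_X_X_X_X_X_XX_X_X_  (fixed point — unchanged through tick 6)

X_X_X_X_X_X_X_XX_X_X_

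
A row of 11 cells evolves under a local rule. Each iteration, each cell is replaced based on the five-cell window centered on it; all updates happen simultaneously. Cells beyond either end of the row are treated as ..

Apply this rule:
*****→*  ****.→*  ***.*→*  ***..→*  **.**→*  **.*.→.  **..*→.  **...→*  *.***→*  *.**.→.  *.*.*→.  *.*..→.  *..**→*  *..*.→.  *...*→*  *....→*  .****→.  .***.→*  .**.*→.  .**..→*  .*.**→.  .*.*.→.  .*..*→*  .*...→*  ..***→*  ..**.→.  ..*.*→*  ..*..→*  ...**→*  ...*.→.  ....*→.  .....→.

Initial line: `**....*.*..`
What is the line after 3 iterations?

.***..*..**
****..***.*
*.**.****..

*.**.****..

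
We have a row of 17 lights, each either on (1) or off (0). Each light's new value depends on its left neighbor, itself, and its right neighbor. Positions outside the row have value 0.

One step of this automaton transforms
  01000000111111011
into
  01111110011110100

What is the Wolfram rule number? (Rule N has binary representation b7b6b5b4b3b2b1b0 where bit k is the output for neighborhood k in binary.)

position 9: 111 → 1  (bit 7 = 1)
position 13: 110 → 0  (bit 6 = 0)
position 14: 101 → 1  (bit 5 = 1)
position 2: 100 → 1  (bit 4 = 1)
position 8: 011 → 0  (bit 3 = 0)
position 1: 010 → 1  (bit 2 = 1)
position 0: 001 → 0  (bit 1 = 0)
position 3: 000 → 1  (bit 0 = 1)
bits b7..b0 = 10110101 = 181

181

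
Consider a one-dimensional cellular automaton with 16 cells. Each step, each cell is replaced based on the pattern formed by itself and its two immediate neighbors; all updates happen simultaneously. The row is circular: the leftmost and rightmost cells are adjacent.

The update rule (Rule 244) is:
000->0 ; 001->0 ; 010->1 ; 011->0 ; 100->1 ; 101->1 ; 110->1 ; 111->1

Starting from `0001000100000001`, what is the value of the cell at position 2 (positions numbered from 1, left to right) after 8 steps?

0

1001100110000001
1100110011000000
0110011001100000
0011001100110000
0001100110011000
0000110011001100
0000011001100110
0000001100110011
position 2 holds 0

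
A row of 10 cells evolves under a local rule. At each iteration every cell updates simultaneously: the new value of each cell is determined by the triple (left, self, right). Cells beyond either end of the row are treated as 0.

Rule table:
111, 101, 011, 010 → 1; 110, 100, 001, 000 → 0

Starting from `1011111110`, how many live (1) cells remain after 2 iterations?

iteration 1: 1111111100
iteration 2: 1111111000
count of 1: 7

7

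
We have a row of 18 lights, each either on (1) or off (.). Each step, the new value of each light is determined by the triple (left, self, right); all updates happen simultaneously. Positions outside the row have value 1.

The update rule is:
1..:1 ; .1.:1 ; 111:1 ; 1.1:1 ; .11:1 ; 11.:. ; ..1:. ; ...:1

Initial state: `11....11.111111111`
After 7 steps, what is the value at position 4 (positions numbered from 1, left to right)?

1.111.1.1111111111
.111.1111111111111
111.11111111111111
11.111111111111111
1.1111111111111111
.11111111111111111
111111111111111111
position 4 holds 1

1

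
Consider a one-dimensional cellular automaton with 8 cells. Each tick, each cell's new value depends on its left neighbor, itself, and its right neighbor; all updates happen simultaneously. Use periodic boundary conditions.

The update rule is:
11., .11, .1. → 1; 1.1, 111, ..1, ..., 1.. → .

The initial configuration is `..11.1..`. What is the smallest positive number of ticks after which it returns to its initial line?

..11.1..

1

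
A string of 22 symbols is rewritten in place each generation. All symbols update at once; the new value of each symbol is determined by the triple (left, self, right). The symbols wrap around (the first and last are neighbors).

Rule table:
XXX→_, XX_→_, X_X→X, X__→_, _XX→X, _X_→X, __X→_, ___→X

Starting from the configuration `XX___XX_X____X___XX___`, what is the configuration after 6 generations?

X__X_X_XX_XX_X_X_X__X_
X__XXXXX_XX_XXXXXX__XX
___X____XX_XX_______X_
XX_X_XX_X_XX__XXXXX_X_
X_XXXX_XXXX___X____XXX
_XX___XX____X_X_XX_X__

_XX___XX____X_X_XX_X__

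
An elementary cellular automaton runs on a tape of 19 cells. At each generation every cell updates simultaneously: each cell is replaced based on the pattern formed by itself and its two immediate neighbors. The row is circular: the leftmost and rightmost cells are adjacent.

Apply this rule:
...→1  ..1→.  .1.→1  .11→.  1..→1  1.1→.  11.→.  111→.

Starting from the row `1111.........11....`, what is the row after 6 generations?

generation 1: ....11111111...111.
generation 2: 111.........11....1
generation 3: ...11111111...111..
generation 4: 11.........11....11
generation 5: ..11111111...111...
generation 6: 1.........11....111

1.........11....111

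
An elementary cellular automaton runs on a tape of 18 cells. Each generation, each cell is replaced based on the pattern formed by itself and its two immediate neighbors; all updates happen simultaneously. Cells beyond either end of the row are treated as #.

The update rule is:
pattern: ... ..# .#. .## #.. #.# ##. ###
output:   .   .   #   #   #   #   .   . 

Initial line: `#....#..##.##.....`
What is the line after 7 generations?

.....##..##.#...#.

.#...##.#.##.#....
###..#.####.###...
...#.###...##..#..
#..###..#..#.#.##.
.#.#..#.##.#####.#
#####.###.##....##
.....##..##.#...#.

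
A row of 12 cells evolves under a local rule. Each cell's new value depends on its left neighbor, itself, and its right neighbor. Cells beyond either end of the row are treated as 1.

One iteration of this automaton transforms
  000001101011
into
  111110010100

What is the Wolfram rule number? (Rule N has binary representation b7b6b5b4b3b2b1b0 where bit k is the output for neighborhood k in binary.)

51

position 11: 111 → 0  (bit 7 = 0)
position 6: 110 → 0  (bit 6 = 0)
position 7: 101 → 1  (bit 5 = 1)
position 0: 100 → 1  (bit 4 = 1)
position 5: 011 → 0  (bit 3 = 0)
position 8: 010 → 0  (bit 2 = 0)
position 4: 001 → 1  (bit 1 = 1)
position 1: 000 → 1  (bit 0 = 1)
bits b7..b0 = 00110011 = 51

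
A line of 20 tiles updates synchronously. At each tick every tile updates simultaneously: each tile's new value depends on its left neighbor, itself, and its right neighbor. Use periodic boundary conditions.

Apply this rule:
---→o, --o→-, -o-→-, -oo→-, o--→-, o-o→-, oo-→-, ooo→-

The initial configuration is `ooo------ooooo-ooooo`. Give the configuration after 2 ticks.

ooo------ooooooooooo

----oooo------------
ooo------ooooooooooo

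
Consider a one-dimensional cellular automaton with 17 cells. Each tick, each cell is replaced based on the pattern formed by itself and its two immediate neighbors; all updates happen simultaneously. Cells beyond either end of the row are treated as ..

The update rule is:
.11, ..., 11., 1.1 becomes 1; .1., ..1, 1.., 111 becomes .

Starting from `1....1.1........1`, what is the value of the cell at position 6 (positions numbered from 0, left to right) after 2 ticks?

..11..1..111111..
1.11.....1....1.1
position 6 holds .

.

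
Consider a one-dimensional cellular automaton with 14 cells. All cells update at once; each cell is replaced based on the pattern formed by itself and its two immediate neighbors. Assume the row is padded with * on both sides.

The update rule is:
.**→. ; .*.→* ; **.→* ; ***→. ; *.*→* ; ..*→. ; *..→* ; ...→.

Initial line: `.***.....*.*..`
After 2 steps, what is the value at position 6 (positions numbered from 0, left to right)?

.

*..**....****.
**..**......**
position 6 holds .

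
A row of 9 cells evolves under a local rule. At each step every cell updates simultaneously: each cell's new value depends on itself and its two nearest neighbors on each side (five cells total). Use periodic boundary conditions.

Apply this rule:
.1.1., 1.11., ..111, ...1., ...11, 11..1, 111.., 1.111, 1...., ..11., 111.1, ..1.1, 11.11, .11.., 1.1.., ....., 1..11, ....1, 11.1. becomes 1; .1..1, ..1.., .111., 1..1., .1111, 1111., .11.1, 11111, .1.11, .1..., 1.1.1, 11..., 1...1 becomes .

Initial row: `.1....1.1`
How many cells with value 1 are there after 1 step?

7

11.11111.
count of 1: 7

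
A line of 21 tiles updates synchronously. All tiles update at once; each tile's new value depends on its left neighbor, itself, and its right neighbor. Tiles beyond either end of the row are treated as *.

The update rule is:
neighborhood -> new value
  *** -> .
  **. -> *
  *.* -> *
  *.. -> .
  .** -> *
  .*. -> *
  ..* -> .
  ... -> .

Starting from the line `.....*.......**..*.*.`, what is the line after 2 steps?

step 1: .....*.......**..****
step 2: .....*.......**..*...

.....*.......**..*...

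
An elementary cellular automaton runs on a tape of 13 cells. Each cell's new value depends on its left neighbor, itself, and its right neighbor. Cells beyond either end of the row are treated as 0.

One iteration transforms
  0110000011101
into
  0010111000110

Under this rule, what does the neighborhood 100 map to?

0

At position 3 the neighborhood is 100; the next row has 0 there.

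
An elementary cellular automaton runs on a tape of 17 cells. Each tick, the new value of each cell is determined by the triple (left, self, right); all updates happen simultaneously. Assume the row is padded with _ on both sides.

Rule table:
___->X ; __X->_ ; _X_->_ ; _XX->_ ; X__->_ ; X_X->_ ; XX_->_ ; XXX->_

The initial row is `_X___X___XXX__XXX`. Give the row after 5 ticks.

___X___X_________
XX___X___XXXXXXXX
___X___X_________  (repeats tick 1; period 2)
tick 5: ___X___X_________

___X___X_________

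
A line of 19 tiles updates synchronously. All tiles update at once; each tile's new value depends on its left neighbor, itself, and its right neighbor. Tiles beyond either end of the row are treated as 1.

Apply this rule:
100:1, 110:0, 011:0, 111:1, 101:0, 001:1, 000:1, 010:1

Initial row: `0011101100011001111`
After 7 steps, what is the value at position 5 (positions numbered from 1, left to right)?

step 1: 1101000011100110111
step 2: 1001111101011000011
step 3: 0110111001000111101
step 4: 0000010111111011000
step 5: 1111110011110000111
step 6: 1111101101101111011
step 7: 1111000000000110001
position 5 holds 0

0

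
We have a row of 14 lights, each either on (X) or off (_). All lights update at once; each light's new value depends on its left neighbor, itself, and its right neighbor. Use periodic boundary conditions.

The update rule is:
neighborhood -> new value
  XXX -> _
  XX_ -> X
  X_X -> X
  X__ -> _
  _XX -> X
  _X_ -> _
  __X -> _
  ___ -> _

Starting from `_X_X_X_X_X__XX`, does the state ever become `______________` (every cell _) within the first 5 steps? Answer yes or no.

no

X_X_X_X_X___XX
XX_X_X_X____X_
XXX_X_X______X
__XX_X_______X
__XXX_________
step 5 is __XXX_________, still not uniform _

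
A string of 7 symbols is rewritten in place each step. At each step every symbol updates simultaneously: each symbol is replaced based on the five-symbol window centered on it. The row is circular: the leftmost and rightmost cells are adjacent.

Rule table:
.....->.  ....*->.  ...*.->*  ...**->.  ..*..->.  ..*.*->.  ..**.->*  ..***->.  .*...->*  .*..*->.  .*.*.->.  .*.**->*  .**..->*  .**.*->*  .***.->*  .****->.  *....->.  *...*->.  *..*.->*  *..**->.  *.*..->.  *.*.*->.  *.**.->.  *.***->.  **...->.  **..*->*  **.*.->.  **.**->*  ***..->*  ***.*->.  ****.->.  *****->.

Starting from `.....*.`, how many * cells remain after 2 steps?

....*.*
*..*...
count of *: 2

2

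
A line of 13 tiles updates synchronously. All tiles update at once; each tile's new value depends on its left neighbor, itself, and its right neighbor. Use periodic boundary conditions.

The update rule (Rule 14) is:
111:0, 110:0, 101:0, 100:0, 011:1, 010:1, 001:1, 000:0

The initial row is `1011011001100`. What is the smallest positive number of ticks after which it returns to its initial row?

tick 1: 1010010011001
tick 2: 0010110110011
tick 3: 0110100100110
tick 4: 1100101101100
tick 5: 1001101001001
tick 6: 0011001011011
tick 7: 0110011010010
tick 8: 1100110010110
tick 9: 1001100110100
tick 10: 1011001100101
tick 11: 0010011001101
tick 12: 0110110011001
tick 13: 0100100110011
tick 14: 0101101100110
tick 15: 1101001001100
tick 16: 1001011011001
tick 17: 0011010010011
tick 18: 0110010110110
tick 19: 1100110100100
tick 20: 1001100101101
tick 21: 0011001101001
tick 22: 0110011001011
tick 23: 0100110011010
tick 24: 1101100110010
tick 25: 1001001100110
tick 26: 1011011001100

26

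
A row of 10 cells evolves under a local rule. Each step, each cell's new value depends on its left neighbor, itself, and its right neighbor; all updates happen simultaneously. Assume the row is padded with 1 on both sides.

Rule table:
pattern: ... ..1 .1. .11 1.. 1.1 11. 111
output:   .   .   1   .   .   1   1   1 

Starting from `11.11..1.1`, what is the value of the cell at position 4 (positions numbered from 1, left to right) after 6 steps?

111.1..11.
11111...11
11111....1
11111.....
11111.....  (fixed point — unchanged through step 6)
position 4 holds 1

1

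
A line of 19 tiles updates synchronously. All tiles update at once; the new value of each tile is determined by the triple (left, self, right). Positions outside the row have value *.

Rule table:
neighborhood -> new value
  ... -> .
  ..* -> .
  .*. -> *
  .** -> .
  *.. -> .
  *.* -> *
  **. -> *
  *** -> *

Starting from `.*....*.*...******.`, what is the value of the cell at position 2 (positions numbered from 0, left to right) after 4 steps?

.

**....***....******
**.....**.....*****
**......*......****
**......*.......***
position 2 holds .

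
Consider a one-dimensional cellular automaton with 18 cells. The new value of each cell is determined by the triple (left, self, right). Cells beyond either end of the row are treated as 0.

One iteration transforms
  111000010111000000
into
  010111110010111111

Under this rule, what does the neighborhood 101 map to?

0

At position 8 the neighborhood is 101; the next row has 0 there.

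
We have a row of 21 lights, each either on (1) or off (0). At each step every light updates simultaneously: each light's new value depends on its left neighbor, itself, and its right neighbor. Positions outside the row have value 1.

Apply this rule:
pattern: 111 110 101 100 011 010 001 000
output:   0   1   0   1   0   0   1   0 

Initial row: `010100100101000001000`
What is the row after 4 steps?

001101010010000101010

000011011000100010101
100101001101010100000
111000110100000010001
001101010010000101010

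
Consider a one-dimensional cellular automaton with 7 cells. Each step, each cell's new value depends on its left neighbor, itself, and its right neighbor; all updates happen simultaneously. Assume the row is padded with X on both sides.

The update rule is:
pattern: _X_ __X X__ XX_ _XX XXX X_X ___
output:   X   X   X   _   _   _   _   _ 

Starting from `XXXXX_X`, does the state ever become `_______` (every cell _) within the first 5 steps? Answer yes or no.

yes

_______
all cells are _ at step 1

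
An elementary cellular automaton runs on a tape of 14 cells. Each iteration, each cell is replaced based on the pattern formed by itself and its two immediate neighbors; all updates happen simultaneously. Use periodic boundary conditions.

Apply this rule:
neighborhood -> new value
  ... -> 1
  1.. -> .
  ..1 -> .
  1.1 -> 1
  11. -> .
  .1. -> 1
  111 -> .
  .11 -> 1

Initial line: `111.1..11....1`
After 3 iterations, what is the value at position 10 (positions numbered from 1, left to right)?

.

...11..1..11.1
.1.1...1..1.11
1111.1.1..111.
position 10 holds .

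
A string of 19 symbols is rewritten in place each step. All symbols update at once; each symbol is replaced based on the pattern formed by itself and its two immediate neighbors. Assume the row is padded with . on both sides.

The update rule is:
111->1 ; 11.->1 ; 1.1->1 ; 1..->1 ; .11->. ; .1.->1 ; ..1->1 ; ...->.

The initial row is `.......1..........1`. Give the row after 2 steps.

.....1.111......1.1

......111........11
.....1.111......1.1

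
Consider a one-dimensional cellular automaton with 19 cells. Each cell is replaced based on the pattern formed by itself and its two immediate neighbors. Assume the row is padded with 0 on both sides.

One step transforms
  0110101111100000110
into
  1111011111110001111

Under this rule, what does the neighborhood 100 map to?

At position 11 the neighborhood is 100; the next row has 1 there.

1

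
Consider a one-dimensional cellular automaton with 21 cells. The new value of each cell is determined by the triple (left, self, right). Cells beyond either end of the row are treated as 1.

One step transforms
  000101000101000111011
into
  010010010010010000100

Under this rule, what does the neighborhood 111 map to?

At position 16 the neighborhood is 111; the next row has 0 there.

0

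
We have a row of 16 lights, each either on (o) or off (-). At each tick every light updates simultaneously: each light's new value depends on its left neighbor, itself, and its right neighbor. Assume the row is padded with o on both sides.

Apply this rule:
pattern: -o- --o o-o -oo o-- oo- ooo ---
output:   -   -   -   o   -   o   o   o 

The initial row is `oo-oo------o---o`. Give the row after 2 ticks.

oo-oo-oooo---o-o
oo-oo-oooo-o---o

oo-oo-oooo-o---o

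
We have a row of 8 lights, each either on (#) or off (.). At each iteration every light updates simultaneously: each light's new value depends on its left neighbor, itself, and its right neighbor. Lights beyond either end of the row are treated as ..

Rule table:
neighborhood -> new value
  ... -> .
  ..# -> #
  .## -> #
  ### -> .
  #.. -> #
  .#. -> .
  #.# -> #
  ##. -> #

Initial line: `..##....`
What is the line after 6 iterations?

#.#.##.#

iteration 1: .####...
iteration 2: ##..##..
iteration 3: #######.
iteration 4: #.....##
iteration 5: .#...###
iteration 6: #.#.##.#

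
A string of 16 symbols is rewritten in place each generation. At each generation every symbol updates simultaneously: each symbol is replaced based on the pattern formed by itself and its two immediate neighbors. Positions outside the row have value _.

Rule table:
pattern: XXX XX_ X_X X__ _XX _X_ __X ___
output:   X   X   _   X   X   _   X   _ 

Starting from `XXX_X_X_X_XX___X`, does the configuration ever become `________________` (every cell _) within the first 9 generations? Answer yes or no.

XXX_______XXX_X_
XXXX_____XXXX__X
XXXXX___XXXXXXX_
XXXXXX_XXXXXXXXX
XXXXXX_XXXXXXXXX  (fixed point — unchanged through generation 9)
generation 9 is XXXXXX_XXXXXXXXX, still not uniform _

no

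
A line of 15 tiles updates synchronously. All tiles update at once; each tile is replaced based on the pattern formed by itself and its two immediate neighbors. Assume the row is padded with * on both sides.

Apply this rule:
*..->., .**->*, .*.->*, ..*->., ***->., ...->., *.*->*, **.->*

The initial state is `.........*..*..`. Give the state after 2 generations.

.........*..*..  (fixed point — unchanged through generation 2)

.........*..*..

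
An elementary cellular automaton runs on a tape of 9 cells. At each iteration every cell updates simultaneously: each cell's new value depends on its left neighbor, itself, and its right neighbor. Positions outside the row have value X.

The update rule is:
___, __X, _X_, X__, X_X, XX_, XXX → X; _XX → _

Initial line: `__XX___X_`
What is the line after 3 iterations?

XX_XXXXXX
XXX_XXXXX
XXXX_XXXX

XXXX_XXXX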